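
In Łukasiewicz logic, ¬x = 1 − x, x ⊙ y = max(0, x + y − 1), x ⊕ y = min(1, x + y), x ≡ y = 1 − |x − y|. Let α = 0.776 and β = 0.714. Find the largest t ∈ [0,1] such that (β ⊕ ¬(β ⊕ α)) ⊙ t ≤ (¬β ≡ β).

β ⊕ α = min(1, 0.714 + 0.776) = min(1, 1.490) = 1.000
¬(β ⊕ α) = 1 − 1.000 = 0.000
β ⊕ ¬(β ⊕ α) = min(1, 0.714 + 0.000) = min(1, 0.714) = 0.714
So the left factor is β ⊕ ¬(β ⊕ α) = 0.714.
¬β = 1 − 0.714 = 0.286
¬β ≡ β = 1 − |0.286 − 0.714| = 1 − 0.428 = 0.572
So the right-hand bound is ¬β ≡ β = 0.572.
The residuum of the Łukasiewicz t-norm gives the supremum: min(1, 1 − 0.714 + 0.572).
1 − 0.714 + 0.572 = 0.858, so t = min(1, 0.858) = 0.858.
Check: 0.714 ⊙ 0.858 = max(0, 0.572) = 0.572 ≤ 0.572.

0.858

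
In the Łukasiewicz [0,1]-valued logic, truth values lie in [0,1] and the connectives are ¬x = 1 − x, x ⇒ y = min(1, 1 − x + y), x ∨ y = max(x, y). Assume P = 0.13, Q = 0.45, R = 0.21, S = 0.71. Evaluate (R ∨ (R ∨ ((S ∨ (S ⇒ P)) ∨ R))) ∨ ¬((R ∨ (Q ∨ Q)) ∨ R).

S ⇒ P = min(1, 1 − 0.71 + 0.13) = min(1, 0.42) = 0.42
S ∨ (S ⇒ P) = max(0.71, 0.42) = 0.71
(S ∨ (S ⇒ P)) ∨ R = max(0.71, 0.21) = 0.71
R ∨ ((S ∨ (S ⇒ P)) ∨ R) = max(0.21, 0.71) = 0.71
R ∨ (R ∨ ((S ∨ (S ⇒ P)) ∨ R)) = max(0.21, 0.71) = 0.71
Q ∨ Q = max(0.45, 0.45) = 0.45
R ∨ (Q ∨ Q) = max(0.21, 0.45) = 0.45
(R ∨ (Q ∨ Q)) ∨ R = max(0.45, 0.21) = 0.45
¬((R ∨ (Q ∨ Q)) ∨ R) = 1 − 0.45 = 0.55
(R ∨ (R ∨ ((S ∨ (S ⇒ P)) ∨ R))) ∨ ¬((R ∨ (Q ∨ Q)) ∨ R) = max(0.71, 0.55) = 0.71

0.71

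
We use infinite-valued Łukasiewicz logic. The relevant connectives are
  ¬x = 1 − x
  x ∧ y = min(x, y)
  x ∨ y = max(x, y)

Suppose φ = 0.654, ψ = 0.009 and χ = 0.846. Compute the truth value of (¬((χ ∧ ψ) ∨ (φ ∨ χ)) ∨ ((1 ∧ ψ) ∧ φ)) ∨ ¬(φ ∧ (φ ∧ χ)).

χ ∧ ψ = min(0.846, 0.009) = 0.009
φ ∨ χ = max(0.654, 0.846) = 0.846
(χ ∧ ψ) ∨ (φ ∨ χ) = max(0.009, 0.846) = 0.846
¬((χ ∧ ψ) ∨ (φ ∨ χ)) = 1 − 0.846 = 0.154
1 ∧ ψ = min(1.000, 0.009) = 0.009
(1 ∧ ψ) ∧ φ = min(0.009, 0.654) = 0.009
¬((χ ∧ ψ) ∨ (φ ∨ χ)) ∨ ((1 ∧ ψ) ∧ φ) = max(0.154, 0.009) = 0.154
φ ∧ χ = min(0.654, 0.846) = 0.654
φ ∧ (φ ∧ χ) = min(0.654, 0.654) = 0.654
¬(φ ∧ (φ ∧ χ)) = 1 − 0.654 = 0.346
(¬((χ ∧ ψ) ∨ (φ ∨ χ)) ∨ ((1 ∧ ψ) ∧ φ)) ∨ ¬(φ ∧ (φ ∧ χ)) = max(0.154, 0.346) = 0.346

0.346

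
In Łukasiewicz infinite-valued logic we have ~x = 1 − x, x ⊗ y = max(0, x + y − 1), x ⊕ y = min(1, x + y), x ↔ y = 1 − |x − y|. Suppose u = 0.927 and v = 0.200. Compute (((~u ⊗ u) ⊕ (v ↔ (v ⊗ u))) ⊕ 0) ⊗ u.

~u = 1 − 0.927 = 0.073
~u ⊗ u = max(0, 0.073 + 0.927 − 1) = max(0, 0.000) = 0.000
v ⊗ u = max(0, 0.200 + 0.927 − 1) = max(0, 0.127) = 0.127
v ↔ (v ⊗ u) = 1 − |0.200 − 0.127| = 1 − 0.073 = 0.927
(~u ⊗ u) ⊕ (v ↔ (v ⊗ u)) = min(1, 0.000 + 0.927) = min(1, 0.927) = 0.927
((~u ⊗ u) ⊕ (v ↔ (v ⊗ u))) ⊕ 0 = min(1, 0.927 + 0.000) = min(1, 0.927) = 0.927
(((~u ⊗ u) ⊕ (v ↔ (v ⊗ u))) ⊕ 0) ⊗ u = max(0, 0.927 + 0.927 − 1) = max(0, 0.854) = 0.854

0.854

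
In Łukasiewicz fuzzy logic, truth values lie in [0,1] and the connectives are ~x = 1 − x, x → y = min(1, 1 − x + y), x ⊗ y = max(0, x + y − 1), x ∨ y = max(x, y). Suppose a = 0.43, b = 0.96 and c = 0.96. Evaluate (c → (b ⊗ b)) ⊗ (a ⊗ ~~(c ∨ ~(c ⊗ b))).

0.35

b ⊗ b = max(0, 0.96 + 0.96 − 1) = max(0, 0.92) = 0.92
c → (b ⊗ b) = min(1, 1 − 0.96 + 0.92) = min(1, 0.96) = 0.96
c ⊗ b = max(0, 0.96 + 0.96 − 1) = max(0, 0.92) = 0.92
~(c ⊗ b) = 1 − 0.92 = 0.08
c ∨ ~(c ⊗ b) = max(0.96, 0.08) = 0.96
~(c ∨ ~(c ⊗ b)) = 1 − 0.96 = 0.04
~~(c ∨ ~(c ⊗ b)) = 1 − 0.04 = 0.96
a ⊗ ~~(c ∨ ~(c ⊗ b)) = max(0, 0.43 + 0.96 − 1) = max(0, 0.39) = 0.39
(c → (b ⊗ b)) ⊗ (a ⊗ ~~(c ∨ ~(c ⊗ b))) = max(0, 0.96 + 0.39 − 1) = max(0, 0.35) = 0.35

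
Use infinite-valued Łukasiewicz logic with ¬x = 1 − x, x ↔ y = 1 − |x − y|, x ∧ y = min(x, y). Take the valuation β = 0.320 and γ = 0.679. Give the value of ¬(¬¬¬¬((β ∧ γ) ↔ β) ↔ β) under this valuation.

β ∧ γ = min(0.320, 0.679) = 0.320
(β ∧ γ) ↔ β = 1 − |0.320 − 0.320| = 1 − 0.000 = 1.000
¬((β ∧ γ) ↔ β) = 1 − 1.000 = 0.000
¬¬((β ∧ γ) ↔ β) = 1 − 0.000 = 1.000
¬¬¬((β ∧ γ) ↔ β) = 1 − 1.000 = 0.000
¬¬¬¬((β ∧ γ) ↔ β) = 1 − 0.000 = 1.000
¬¬¬¬((β ∧ γ) ↔ β) ↔ β = 1 − |1.000 − 0.320| = 1 − 0.680 = 0.320
¬(¬¬¬¬((β ∧ γ) ↔ β) ↔ β) = 1 − 0.320 = 0.680

0.680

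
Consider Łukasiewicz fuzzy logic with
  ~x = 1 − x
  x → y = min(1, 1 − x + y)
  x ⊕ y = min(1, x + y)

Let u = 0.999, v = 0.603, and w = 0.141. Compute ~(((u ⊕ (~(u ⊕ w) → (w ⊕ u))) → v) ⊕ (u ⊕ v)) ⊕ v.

u ⊕ w = min(1, 0.999 + 0.141) = min(1, 1.140) = 1.000
~(u ⊕ w) = 1 − 1.000 = 0.000
w ⊕ u = min(1, 0.141 + 0.999) = min(1, 1.140) = 1.000
~(u ⊕ w) → (w ⊕ u) = min(1, 1 − 0.000 + 1.000) = min(1, 2.000) = 1.000
u ⊕ (~(u ⊕ w) → (w ⊕ u)) = min(1, 0.999 + 1.000) = min(1, 1.999) = 1.000
(u ⊕ (~(u ⊕ w) → (w ⊕ u))) → v = min(1, 1 − 1.000 + 0.603) = min(1, 0.603) = 0.603
u ⊕ v = min(1, 0.999 + 0.603) = min(1, 1.602) = 1.000
((u ⊕ (~(u ⊕ w) → (w ⊕ u))) → v) ⊕ (u ⊕ v) = min(1, 0.603 + 1.000) = min(1, 1.603) = 1.000
~(((u ⊕ (~(u ⊕ w) → (w ⊕ u))) → v) ⊕ (u ⊕ v)) = 1 − 1.000 = 0.000
~(((u ⊕ (~(u ⊕ w) → (w ⊕ u))) → v) ⊕ (u ⊕ v)) ⊕ v = min(1, 0.000 + 0.603) = min(1, 0.603) = 0.603

0.603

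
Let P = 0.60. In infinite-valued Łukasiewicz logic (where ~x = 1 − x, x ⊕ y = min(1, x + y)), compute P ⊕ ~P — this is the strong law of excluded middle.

~P = 1 − 0.60 = 0.40
P ⊕ ~P = min(1, 0.60 + 0.40) = min(1, 1.00) = 1.00
(As expected: always 1 in Ł∞ since a ⊕ (1−a) = 1.)

1.00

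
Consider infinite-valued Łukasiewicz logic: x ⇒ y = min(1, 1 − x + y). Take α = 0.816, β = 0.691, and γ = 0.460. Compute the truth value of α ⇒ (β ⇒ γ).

β ⇒ γ = min(1, 1 − 0.691 + 0.460) = min(1, 0.769) = 0.769
α ⇒ (β ⇒ γ) = min(1, 1 − 0.816 + 0.769) = min(1, 0.953) = 0.953

0.953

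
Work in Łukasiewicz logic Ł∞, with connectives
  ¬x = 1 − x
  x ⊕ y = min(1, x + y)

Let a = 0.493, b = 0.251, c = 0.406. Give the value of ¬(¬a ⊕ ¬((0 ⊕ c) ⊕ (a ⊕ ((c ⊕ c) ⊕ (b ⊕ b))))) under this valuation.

¬a = 1 − 0.493 = 0.507
0 ⊕ c = min(1, 0.000 + 0.406) = min(1, 0.406) = 0.406
c ⊕ c = min(1, 0.406 + 0.406) = min(1, 0.812) = 0.812
b ⊕ b = min(1, 0.251 + 0.251) = min(1, 0.502) = 0.502
(c ⊕ c) ⊕ (b ⊕ b) = min(1, 0.812 + 0.502) = min(1, 1.314) = 1.000
a ⊕ ((c ⊕ c) ⊕ (b ⊕ b)) = min(1, 0.493 + 1.000) = min(1, 1.493) = 1.000
(0 ⊕ c) ⊕ (a ⊕ ((c ⊕ c) ⊕ (b ⊕ b))) = min(1, 0.406 + 1.000) = min(1, 1.406) = 1.000
¬((0 ⊕ c) ⊕ (a ⊕ ((c ⊕ c) ⊕ (b ⊕ b)))) = 1 − 1.000 = 0.000
¬a ⊕ ¬((0 ⊕ c) ⊕ (a ⊕ ((c ⊕ c) ⊕ (b ⊕ b)))) = min(1, 0.507 + 0.000) = min(1, 0.507) = 0.507
¬(¬a ⊕ ¬((0 ⊕ c) ⊕ (a ⊕ ((c ⊕ c) ⊕ (b ⊕ b))))) = 1 − 0.507 = 0.493

0.493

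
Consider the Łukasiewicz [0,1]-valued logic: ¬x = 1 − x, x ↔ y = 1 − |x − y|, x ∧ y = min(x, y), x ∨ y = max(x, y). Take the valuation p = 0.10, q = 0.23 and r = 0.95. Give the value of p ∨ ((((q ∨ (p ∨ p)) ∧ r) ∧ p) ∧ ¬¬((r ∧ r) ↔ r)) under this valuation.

0.10

p ∨ p = max(0.10, 0.10) = 0.10
q ∨ (p ∨ p) = max(0.23, 0.10) = 0.23
(q ∨ (p ∨ p)) ∧ r = min(0.23, 0.95) = 0.23
((q ∨ (p ∨ p)) ∧ r) ∧ p = min(0.23, 0.10) = 0.10
r ∧ r = min(0.95, 0.95) = 0.95
(r ∧ r) ↔ r = 1 − |0.95 − 0.95| = 1 − 0.00 = 1.00
¬((r ∧ r) ↔ r) = 1 − 1.00 = 0.00
¬¬((r ∧ r) ↔ r) = 1 − 0.00 = 1.00
(((q ∨ (p ∨ p)) ∧ r) ∧ p) ∧ ¬¬((r ∧ r) ↔ r) = min(0.10, 1.00) = 0.10
p ∨ ((((q ∨ (p ∨ p)) ∧ r) ∧ p) ∧ ¬¬((r ∧ r) ↔ r)) = max(0.10, 0.10) = 0.10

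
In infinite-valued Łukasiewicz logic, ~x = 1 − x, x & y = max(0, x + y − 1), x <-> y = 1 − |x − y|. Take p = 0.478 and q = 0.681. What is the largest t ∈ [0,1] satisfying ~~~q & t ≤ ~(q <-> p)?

0.884

~q = 1 − 0.681 = 0.319
~~q = 1 − 0.319 = 0.681
~~~q = 1 − 0.681 = 0.319
So the left factor is ~~~q = 0.319.
q <-> p = 1 − |0.681 − 0.478| = 1 − 0.203 = 0.797
~(q <-> p) = 1 − 0.797 = 0.203
So the right-hand bound is ~(q <-> p) = 0.203.
The residuum of the Łukasiewicz t-norm gives the supremum: min(1, 1 − 0.319 + 0.203).
1 − 0.319 + 0.203 = 0.884, so t = min(1, 0.884) = 0.884.
Check: 0.319 & 0.884 = max(0, 0.203) = 0.203 ≤ 0.203.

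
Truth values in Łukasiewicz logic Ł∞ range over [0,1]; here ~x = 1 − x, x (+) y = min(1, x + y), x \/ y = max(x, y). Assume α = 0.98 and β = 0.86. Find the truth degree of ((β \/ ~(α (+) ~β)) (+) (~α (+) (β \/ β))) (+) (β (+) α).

~β = 1 − 0.86 = 0.14
α (+) ~β = min(1, 0.98 + 0.14) = min(1, 1.12) = 1.00
~(α (+) ~β) = 1 − 1.00 = 0.00
β \/ ~(α (+) ~β) = max(0.86, 0.00) = 0.86
~α = 1 − 0.98 = 0.02
β \/ β = max(0.86, 0.86) = 0.86
~α (+) (β \/ β) = min(1, 0.02 + 0.86) = min(1, 0.88) = 0.88
(β \/ ~(α (+) ~β)) (+) (~α (+) (β \/ β)) = min(1, 0.86 + 0.88) = min(1, 1.74) = 1.00
β (+) α = min(1, 0.86 + 0.98) = min(1, 1.84) = 1.00
((β \/ ~(α (+) ~β)) (+) (~α (+) (β \/ β))) (+) (β (+) α) = min(1, 1.00 + 1.00) = min(1, 2.00) = 1.00

1.00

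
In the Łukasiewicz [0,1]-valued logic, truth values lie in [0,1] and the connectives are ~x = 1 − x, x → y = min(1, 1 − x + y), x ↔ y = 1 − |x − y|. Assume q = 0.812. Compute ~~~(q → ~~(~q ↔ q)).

~q = 1 − 0.812 = 0.188
~q ↔ q = 1 − |0.188 − 0.812| = 1 − 0.624 = 0.376
~(~q ↔ q) = 1 − 0.376 = 0.624
~~(~q ↔ q) = 1 − 0.624 = 0.376
q → ~~(~q ↔ q) = min(1, 1 − 0.812 + 0.376) = min(1, 0.564) = 0.564
~(q → ~~(~q ↔ q)) = 1 − 0.564 = 0.436
~~(q → ~~(~q ↔ q)) = 1 − 0.436 = 0.564
~~~(q → ~~(~q ↔ q)) = 1 − 0.564 = 0.436

0.436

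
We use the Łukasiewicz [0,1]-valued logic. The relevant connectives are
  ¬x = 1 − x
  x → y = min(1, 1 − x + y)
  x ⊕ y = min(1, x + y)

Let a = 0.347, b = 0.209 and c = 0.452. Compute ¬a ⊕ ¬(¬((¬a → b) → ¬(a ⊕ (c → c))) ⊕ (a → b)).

¬a = 1 − 0.347 = 0.653
¬a → b = min(1, 1 − 0.653 + 0.209) = min(1, 0.556) = 0.556
c → c = min(1, 1 − 0.452 + 0.452) = min(1, 1.000) = 1.000
a ⊕ (c → c) = min(1, 0.347 + 1.000) = min(1, 1.347) = 1.000
¬(a ⊕ (c → c)) = 1 − 1.000 = 0.000
(¬a → b) → ¬(a ⊕ (c → c)) = min(1, 1 − 0.556 + 0.000) = min(1, 0.444) = 0.444
¬((¬a → b) → ¬(a ⊕ (c → c))) = 1 − 0.444 = 0.556
a → b = min(1, 1 − 0.347 + 0.209) = min(1, 0.862) = 0.862
¬((¬a → b) → ¬(a ⊕ (c → c))) ⊕ (a → b) = min(1, 0.556 + 0.862) = min(1, 1.418) = 1.000
¬(¬((¬a → b) → ¬(a ⊕ (c → c))) ⊕ (a → b)) = 1 − 1.000 = 0.000
¬a ⊕ ¬(¬((¬a → b) → ¬(a ⊕ (c → c))) ⊕ (a → b)) = min(1, 0.653 + 0.000) = min(1, 0.653) = 0.653

0.653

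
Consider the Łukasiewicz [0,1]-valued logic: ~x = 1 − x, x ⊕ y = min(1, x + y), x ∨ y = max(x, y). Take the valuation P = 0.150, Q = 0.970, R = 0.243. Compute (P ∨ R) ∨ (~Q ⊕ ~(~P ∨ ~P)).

0.243

P ∨ R = max(0.150, 0.243) = 0.243
~Q = 1 − 0.970 = 0.030
~P = 1 − 0.150 = 0.850
~P ∨ ~P = max(0.850, 0.850) = 0.850
~(~P ∨ ~P) = 1 − 0.850 = 0.150
~Q ⊕ ~(~P ∨ ~P) = min(1, 0.030 + 0.150) = min(1, 0.180) = 0.180
(P ∨ R) ∨ (~Q ⊕ ~(~P ∨ ~P)) = max(0.243, 0.180) = 0.243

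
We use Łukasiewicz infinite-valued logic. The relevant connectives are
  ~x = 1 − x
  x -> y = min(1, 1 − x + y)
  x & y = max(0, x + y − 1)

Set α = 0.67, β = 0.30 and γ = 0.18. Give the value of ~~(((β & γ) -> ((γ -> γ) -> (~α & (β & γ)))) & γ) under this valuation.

0.18

β & γ = max(0, 0.30 + 0.18 − 1) = max(0, -0.52) = 0.00
γ -> γ = min(1, 1 − 0.18 + 0.18) = min(1, 1.00) = 1.00
~α = 1 − 0.67 = 0.33
~α & (β & γ) = max(0, 0.33 + 0.00 − 1) = max(0, -0.67) = 0.00
(γ -> γ) -> (~α & (β & γ)) = min(1, 1 − 1.00 + 0.00) = min(1, 0.00) = 0.00
(β & γ) -> ((γ -> γ) -> (~α & (β & γ))) = min(1, 1 − 0.00 + 0.00) = min(1, 1.00) = 1.00
((β & γ) -> ((γ -> γ) -> (~α & (β & γ)))) & γ = max(0, 1.00 + 0.18 − 1) = max(0, 0.18) = 0.18
~(((β & γ) -> ((γ -> γ) -> (~α & (β & γ)))) & γ) = 1 − 0.18 = 0.82
~~(((β & γ) -> ((γ -> γ) -> (~α & (β & γ)))) & γ) = 1 − 0.82 = 0.18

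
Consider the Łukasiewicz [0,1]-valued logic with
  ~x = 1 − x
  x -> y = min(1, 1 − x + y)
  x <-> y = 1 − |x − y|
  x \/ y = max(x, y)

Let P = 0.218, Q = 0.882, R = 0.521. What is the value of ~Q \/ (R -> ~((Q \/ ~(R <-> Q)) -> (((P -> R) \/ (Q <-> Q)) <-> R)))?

~Q = 1 − 0.882 = 0.118
R <-> Q = 1 − |0.521 − 0.882| = 1 − 0.361 = 0.639
~(R <-> Q) = 1 − 0.639 = 0.361
Q \/ ~(R <-> Q) = max(0.882, 0.361) = 0.882
P -> R = min(1, 1 − 0.218 + 0.521) = min(1, 1.303) = 1.000
Q <-> Q = 1 − |0.882 − 0.882| = 1 − 0.000 = 1.000
(P -> R) \/ (Q <-> Q) = max(1.000, 1.000) = 1.000
((P -> R) \/ (Q <-> Q)) <-> R = 1 − |1.000 − 0.521| = 1 − 0.479 = 0.521
(Q \/ ~(R <-> Q)) -> (((P -> R) \/ (Q <-> Q)) <-> R) = min(1, 1 − 0.882 + 0.521) = min(1, 0.639) = 0.639
~((Q \/ ~(R <-> Q)) -> (((P -> R) \/ (Q <-> Q)) <-> R)) = 1 − 0.639 = 0.361
R -> ~((Q \/ ~(R <-> Q)) -> (((P -> R) \/ (Q <-> Q)) <-> R)) = min(1, 1 − 0.521 + 0.361) = min(1, 0.840) = 0.840
~Q \/ (R -> ~((Q \/ ~(R <-> Q)) -> (((P -> R) \/ (Q <-> Q)) <-> R))) = max(0.118, 0.840) = 0.840

0.840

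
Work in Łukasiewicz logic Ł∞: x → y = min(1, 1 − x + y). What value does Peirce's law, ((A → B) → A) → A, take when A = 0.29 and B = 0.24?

0.95

A → B = min(1, 1 − 0.29 + 0.24) = min(1, 0.95) = 0.95
(A → B) → A = min(1, 1 − 0.95 + 0.29) = min(1, 0.34) = 0.34
((A → B) → A) → A = min(1, 1 − 0.34 + 0.29) = min(1, 0.95) = 0.95
(The value 0.95 < 1 shows this instance is not satisfied; not a Ł∞-tautology in general.)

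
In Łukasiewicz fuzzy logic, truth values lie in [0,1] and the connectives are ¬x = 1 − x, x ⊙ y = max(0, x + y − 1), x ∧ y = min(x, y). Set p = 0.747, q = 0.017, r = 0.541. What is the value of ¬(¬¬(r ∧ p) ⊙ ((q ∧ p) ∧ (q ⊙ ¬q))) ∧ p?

0.747

r ∧ p = min(0.541, 0.747) = 0.541
¬(r ∧ p) = 1 − 0.541 = 0.459
¬¬(r ∧ p) = 1 − 0.459 = 0.541
q ∧ p = min(0.017, 0.747) = 0.017
¬q = 1 − 0.017 = 0.983
q ⊙ ¬q = max(0, 0.017 + 0.983 − 1) = max(0, 0.000) = 0.000
(q ∧ p) ∧ (q ⊙ ¬q) = min(0.017, 0.000) = 0.000
¬¬(r ∧ p) ⊙ ((q ∧ p) ∧ (q ⊙ ¬q)) = max(0, 0.541 + 0.000 − 1) = max(0, -0.459) = 0.000
¬(¬¬(r ∧ p) ⊙ ((q ∧ p) ∧ (q ⊙ ¬q))) = 1 − 0.000 = 1.000
¬(¬¬(r ∧ p) ⊙ ((q ∧ p) ∧ (q ⊙ ¬q))) ∧ p = min(1.000, 0.747) = 0.747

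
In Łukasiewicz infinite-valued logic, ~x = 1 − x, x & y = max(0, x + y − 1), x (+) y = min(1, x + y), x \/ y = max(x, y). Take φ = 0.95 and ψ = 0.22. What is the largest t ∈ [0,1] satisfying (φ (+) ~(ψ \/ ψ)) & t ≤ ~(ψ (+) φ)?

0.00

ψ \/ ψ = max(0.22, 0.22) = 0.22
~(ψ \/ ψ) = 1 − 0.22 = 0.78
φ (+) ~(ψ \/ ψ) = min(1, 0.95 + 0.78) = min(1, 1.73) = 1.00
So the left factor is φ (+) ~(ψ \/ ψ) = 1.00.
ψ (+) φ = min(1, 0.22 + 0.95) = min(1, 1.17) = 1.00
~(ψ (+) φ) = 1 − 1.00 = 0.00
So the right-hand bound is ~(ψ (+) φ) = 0.00.
The residuum of the Łukasiewicz t-norm gives the supremum: min(1, 1 − 1.00 + 0.00).
1 − 1.00 + 0.00 = 0.00, so t = min(1, 0.00) = 0.00.
Check: 1.00 & 0.00 = max(0, 0.00) = 0.00 ≤ 0.00.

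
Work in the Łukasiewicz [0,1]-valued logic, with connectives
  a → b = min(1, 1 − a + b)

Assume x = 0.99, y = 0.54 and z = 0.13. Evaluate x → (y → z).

y → z = min(1, 1 − 0.54 + 0.13) = min(1, 0.59) = 0.59
x → (y → z) = min(1, 1 − 0.99 + 0.59) = min(1, 0.60) = 0.60

0.60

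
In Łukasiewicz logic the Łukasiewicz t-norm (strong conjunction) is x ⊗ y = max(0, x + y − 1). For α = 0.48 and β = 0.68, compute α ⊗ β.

0.16

α ⊗ β = max(0, 0.48 + 0.68 − 1) = max(0, 0.16) = 0.16
For comparison, the Gödel (minimum) t-norm min(x, y) would give 0.48.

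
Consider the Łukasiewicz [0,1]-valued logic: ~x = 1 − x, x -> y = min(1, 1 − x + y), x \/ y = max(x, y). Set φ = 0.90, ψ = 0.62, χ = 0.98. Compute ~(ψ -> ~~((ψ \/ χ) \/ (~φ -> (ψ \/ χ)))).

0.00

ψ \/ χ = max(0.62, 0.98) = 0.98
~φ = 1 − 0.90 = 0.10
~φ -> (ψ \/ χ) = min(1, 1 − 0.10 + 0.98) = min(1, 1.88) = 1.00
(ψ \/ χ) \/ (~φ -> (ψ \/ χ)) = max(0.98, 1.00) = 1.00
~((ψ \/ χ) \/ (~φ -> (ψ \/ χ))) = 1 − 1.00 = 0.00
~~((ψ \/ χ) \/ (~φ -> (ψ \/ χ))) = 1 − 0.00 = 1.00
ψ -> ~~((ψ \/ χ) \/ (~φ -> (ψ \/ χ))) = min(1, 1 − 0.62 + 1.00) = min(1, 1.38) = 1.00
~(ψ -> ~~((ψ \/ χ) \/ (~φ -> (ψ \/ χ)))) = 1 − 1.00 = 0.00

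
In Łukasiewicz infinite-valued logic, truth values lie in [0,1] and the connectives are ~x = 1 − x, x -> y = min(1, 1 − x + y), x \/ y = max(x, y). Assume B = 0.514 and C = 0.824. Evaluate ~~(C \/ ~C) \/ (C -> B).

0.824

~C = 1 − 0.824 = 0.176
C \/ ~C = max(0.824, 0.176) = 0.824
~(C \/ ~C) = 1 − 0.824 = 0.176
~~(C \/ ~C) = 1 − 0.176 = 0.824
C -> B = min(1, 1 − 0.824 + 0.514) = min(1, 0.690) = 0.690
~~(C \/ ~C) \/ (C -> B) = max(0.824, 0.690) = 0.824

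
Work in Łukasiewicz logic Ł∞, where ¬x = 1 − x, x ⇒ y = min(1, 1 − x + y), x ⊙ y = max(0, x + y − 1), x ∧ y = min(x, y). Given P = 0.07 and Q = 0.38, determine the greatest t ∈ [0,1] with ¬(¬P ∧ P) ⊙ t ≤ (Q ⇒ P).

0.76

¬P = 1 − 0.07 = 0.93
¬P ∧ P = min(0.93, 0.07) = 0.07
¬(¬P ∧ P) = 1 − 0.07 = 0.93
So the left factor is ¬(¬P ∧ P) = 0.93.
Q ⇒ P = min(1, 1 − 0.38 + 0.07) = min(1, 0.69) = 0.69
So the right-hand bound is Q ⇒ P = 0.69.
The residuum of the Łukasiewicz t-norm gives the supremum: min(1, 1 − 0.93 + 0.69).
1 − 0.93 + 0.69 = 0.76, so t = min(1, 0.76) = 0.76.
Check: 0.93 ⊙ 0.76 = max(0, 0.69) = 0.69 ≤ 0.69.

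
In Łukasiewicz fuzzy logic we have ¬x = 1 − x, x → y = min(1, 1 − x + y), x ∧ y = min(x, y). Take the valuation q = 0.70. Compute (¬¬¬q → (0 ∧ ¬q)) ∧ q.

0.70

¬q = 1 − 0.70 = 0.30
¬¬q = 1 − 0.30 = 0.70
¬¬¬q = 1 − 0.70 = 0.30
0 ∧ ¬q = min(0.00, 0.30) = 0.00
¬¬¬q → (0 ∧ ¬q) = min(1, 1 − 0.30 + 0.00) = min(1, 0.70) = 0.70
(¬¬¬q → (0 ∧ ¬q)) ∧ q = min(0.70, 0.70) = 0.70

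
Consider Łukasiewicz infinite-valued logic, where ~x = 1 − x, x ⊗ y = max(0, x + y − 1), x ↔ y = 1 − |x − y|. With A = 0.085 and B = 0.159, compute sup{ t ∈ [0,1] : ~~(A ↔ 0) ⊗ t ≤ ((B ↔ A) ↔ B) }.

0.318

A ↔ 0 = 1 − |0.085 − 0.000| = 1 − 0.085 = 0.915
~(A ↔ 0) = 1 − 0.915 = 0.085
~~(A ↔ 0) = 1 − 0.085 = 0.915
So the left factor is ~~(A ↔ 0) = 0.915.
B ↔ A = 1 − |0.159 − 0.085| = 1 − 0.074 = 0.926
(B ↔ A) ↔ B = 1 − |0.926 − 0.159| = 1 − 0.767 = 0.233
So the right-hand bound is (B ↔ A) ↔ B = 0.233.
The residuum of the Łukasiewicz t-norm gives the supremum: min(1, 1 − 0.915 + 0.233).
1 − 0.915 + 0.233 = 0.318, so t = min(1, 0.318) = 0.318.
Check: 0.915 ⊗ 0.318 = max(0, 0.233) = 0.233 ≤ 0.233.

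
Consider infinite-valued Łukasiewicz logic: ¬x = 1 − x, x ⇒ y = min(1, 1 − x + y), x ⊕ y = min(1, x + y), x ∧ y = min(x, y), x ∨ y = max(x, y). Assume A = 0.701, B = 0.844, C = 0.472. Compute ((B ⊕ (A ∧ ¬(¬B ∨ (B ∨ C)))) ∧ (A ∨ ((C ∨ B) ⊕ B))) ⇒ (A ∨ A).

0.701

¬B = 1 − 0.844 = 0.156
B ∨ C = max(0.844, 0.472) = 0.844
¬B ∨ (B ∨ C) = max(0.156, 0.844) = 0.844
¬(¬B ∨ (B ∨ C)) = 1 − 0.844 = 0.156
A ∧ ¬(¬B ∨ (B ∨ C)) = min(0.701, 0.156) = 0.156
B ⊕ (A ∧ ¬(¬B ∨ (B ∨ C))) = min(1, 0.844 + 0.156) = min(1, 1.000) = 1.000
C ∨ B = max(0.472, 0.844) = 0.844
(C ∨ B) ⊕ B = min(1, 0.844 + 0.844) = min(1, 1.688) = 1.000
A ∨ ((C ∨ B) ⊕ B) = max(0.701, 1.000) = 1.000
(B ⊕ (A ∧ ¬(¬B ∨ (B ∨ C)))) ∧ (A ∨ ((C ∨ B) ⊕ B)) = min(1.000, 1.000) = 1.000
A ∨ A = max(0.701, 0.701) = 0.701
((B ⊕ (A ∧ ¬(¬B ∨ (B ∨ C)))) ∧ (A ∨ ((C ∨ B) ⊕ B))) ⇒ (A ∨ A) = min(1, 1 − 1.000 + 0.701) = min(1, 0.701) = 0.701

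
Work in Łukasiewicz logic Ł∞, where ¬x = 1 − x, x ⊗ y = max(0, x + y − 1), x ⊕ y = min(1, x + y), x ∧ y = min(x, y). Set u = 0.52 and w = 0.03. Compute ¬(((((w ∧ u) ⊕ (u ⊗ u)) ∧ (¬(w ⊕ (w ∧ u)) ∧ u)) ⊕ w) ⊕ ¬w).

0.00

w ∧ u = min(0.03, 0.52) = 0.03
u ⊗ u = max(0, 0.52 + 0.52 − 1) = max(0, 0.04) = 0.04
(w ∧ u) ⊕ (u ⊗ u) = min(1, 0.03 + 0.04) = min(1, 0.07) = 0.07
w ⊕ (w ∧ u) = min(1, 0.03 + 0.03) = min(1, 0.06) = 0.06
¬(w ⊕ (w ∧ u)) = 1 − 0.06 = 0.94
¬(w ⊕ (w ∧ u)) ∧ u = min(0.94, 0.52) = 0.52
((w ∧ u) ⊕ (u ⊗ u)) ∧ (¬(w ⊕ (w ∧ u)) ∧ u) = min(0.07, 0.52) = 0.07
(((w ∧ u) ⊕ (u ⊗ u)) ∧ (¬(w ⊕ (w ∧ u)) ∧ u)) ⊕ w = min(1, 0.07 + 0.03) = min(1, 0.10) = 0.10
¬w = 1 − 0.03 = 0.97
((((w ∧ u) ⊕ (u ⊗ u)) ∧ (¬(w ⊕ (w ∧ u)) ∧ u)) ⊕ w) ⊕ ¬w = min(1, 0.10 + 0.97) = min(1, 1.07) = 1.00
¬(((((w ∧ u) ⊕ (u ⊗ u)) ∧ (¬(w ⊕ (w ∧ u)) ∧ u)) ⊕ w) ⊕ ¬w) = 1 − 1.00 = 0.00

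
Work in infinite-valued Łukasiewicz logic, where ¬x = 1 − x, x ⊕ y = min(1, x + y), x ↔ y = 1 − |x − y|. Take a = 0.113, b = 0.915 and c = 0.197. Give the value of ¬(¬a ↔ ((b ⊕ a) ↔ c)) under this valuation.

¬a = 1 − 0.113 = 0.887
b ⊕ a = min(1, 0.915 + 0.113) = min(1, 1.028) = 1.000
(b ⊕ a) ↔ c = 1 − |1.000 − 0.197| = 1 − 0.803 = 0.197
¬a ↔ ((b ⊕ a) ↔ c) = 1 − |0.887 − 0.197| = 1 − 0.690 = 0.310
¬(¬a ↔ ((b ⊕ a) ↔ c)) = 1 − 0.310 = 0.690

0.690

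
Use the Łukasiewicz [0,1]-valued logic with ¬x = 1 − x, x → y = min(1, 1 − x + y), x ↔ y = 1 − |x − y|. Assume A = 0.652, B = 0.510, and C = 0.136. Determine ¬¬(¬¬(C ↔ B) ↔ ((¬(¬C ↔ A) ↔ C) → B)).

C ↔ B = 1 − |0.136 − 0.510| = 1 − 0.374 = 0.626
¬(C ↔ B) = 1 − 0.626 = 0.374
¬¬(C ↔ B) = 1 − 0.374 = 0.626
¬C = 1 − 0.136 = 0.864
¬C ↔ A = 1 − |0.864 − 0.652| = 1 − 0.212 = 0.788
¬(¬C ↔ A) = 1 − 0.788 = 0.212
¬(¬C ↔ A) ↔ C = 1 − |0.212 − 0.136| = 1 − 0.076 = 0.924
(¬(¬C ↔ A) ↔ C) → B = min(1, 1 − 0.924 + 0.510) = min(1, 0.586) = 0.586
¬¬(C ↔ B) ↔ ((¬(¬C ↔ A) ↔ C) → B) = 1 − |0.626 − 0.586| = 1 − 0.040 = 0.960
¬(¬¬(C ↔ B) ↔ ((¬(¬C ↔ A) ↔ C) → B)) = 1 − 0.960 = 0.040
¬¬(¬¬(C ↔ B) ↔ ((¬(¬C ↔ A) ↔ C) → B)) = 1 − 0.040 = 0.960

0.960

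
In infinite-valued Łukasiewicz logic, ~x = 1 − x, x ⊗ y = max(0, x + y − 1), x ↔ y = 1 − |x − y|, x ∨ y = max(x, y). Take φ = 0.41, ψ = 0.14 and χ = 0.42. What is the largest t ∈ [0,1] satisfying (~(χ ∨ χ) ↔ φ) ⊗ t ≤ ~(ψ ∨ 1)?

χ ∨ χ = max(0.42, 0.42) = 0.42
~(χ ∨ χ) = 1 − 0.42 = 0.58
~(χ ∨ χ) ↔ φ = 1 − |0.58 − 0.41| = 1 − 0.17 = 0.83
So the left factor is ~(χ ∨ χ) ↔ φ = 0.83.
ψ ∨ 1 = max(0.14, 1.00) = 1.00
~(ψ ∨ 1) = 1 − 1.00 = 0.00
So the right-hand bound is ~(ψ ∨ 1) = 0.00.
The residuum of the Łukasiewicz t-norm gives the supremum: min(1, 1 − 0.83 + 0.00).
1 − 0.83 + 0.00 = 0.17, so t = min(1, 0.17) = 0.17.
Check: 0.83 ⊗ 0.17 = max(0, 0.00) = 0.00 ≤ 0.00.

0.17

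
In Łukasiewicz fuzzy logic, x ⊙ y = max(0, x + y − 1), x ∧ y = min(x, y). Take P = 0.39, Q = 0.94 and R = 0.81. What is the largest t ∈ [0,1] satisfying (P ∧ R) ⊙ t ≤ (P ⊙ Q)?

P ∧ R = min(0.39, 0.81) = 0.39
So the left factor is P ∧ R = 0.39.
P ⊙ Q = max(0, 0.39 + 0.94 − 1) = max(0, 0.33) = 0.33
So the right-hand bound is P ⊙ Q = 0.33.
The residuum of the Łukasiewicz t-norm gives the supremum: min(1, 1 − 0.39 + 0.33).
1 − 0.39 + 0.33 = 0.94, so t = min(1, 0.94) = 0.94.
Check: 0.39 ⊙ 0.94 = max(0, 0.33) = 0.33 ≤ 0.33.

0.94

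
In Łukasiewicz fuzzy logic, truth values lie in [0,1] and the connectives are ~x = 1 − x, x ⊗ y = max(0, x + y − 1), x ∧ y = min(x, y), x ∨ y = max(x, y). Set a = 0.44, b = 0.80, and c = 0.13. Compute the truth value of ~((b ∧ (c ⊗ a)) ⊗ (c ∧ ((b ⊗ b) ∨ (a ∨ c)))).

1.00

c ⊗ a = max(0, 0.13 + 0.44 − 1) = max(0, -0.43) = 0.00
b ∧ (c ⊗ a) = min(0.80, 0.00) = 0.00
b ⊗ b = max(0, 0.80 + 0.80 − 1) = max(0, 0.60) = 0.60
a ∨ c = max(0.44, 0.13) = 0.44
(b ⊗ b) ∨ (a ∨ c) = max(0.60, 0.44) = 0.60
c ∧ ((b ⊗ b) ∨ (a ∨ c)) = min(0.13, 0.60) = 0.13
(b ∧ (c ⊗ a)) ⊗ (c ∧ ((b ⊗ b) ∨ (a ∨ c))) = max(0, 0.00 + 0.13 − 1) = max(0, -0.87) = 0.00
~((b ∧ (c ⊗ a)) ⊗ (c ∧ ((b ⊗ b) ∨ (a ∨ c)))) = 1 − 0.00 = 1.00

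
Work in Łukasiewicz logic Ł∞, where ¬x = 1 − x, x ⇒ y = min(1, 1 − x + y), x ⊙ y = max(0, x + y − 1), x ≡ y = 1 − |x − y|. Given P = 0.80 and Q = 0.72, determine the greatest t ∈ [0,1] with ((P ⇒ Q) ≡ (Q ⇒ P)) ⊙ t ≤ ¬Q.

0.36

P ⇒ Q = min(1, 1 − 0.80 + 0.72) = min(1, 0.92) = 0.92
Q ⇒ P = min(1, 1 − 0.72 + 0.80) = min(1, 1.08) = 1.00
(P ⇒ Q) ≡ (Q ⇒ P) = 1 − |0.92 − 1.00| = 1 − 0.08 = 0.92
So the left factor is (P ⇒ Q) ≡ (Q ⇒ P) = 0.92.
¬Q = 1 − 0.72 = 0.28
So the right-hand bound is ¬Q = 0.28.
The residuum of the Łukasiewicz t-norm gives the supremum: min(1, 1 − 0.92 + 0.28).
1 − 0.92 + 0.28 = 0.36, so t = min(1, 0.36) = 0.36.
Check: 0.92 ⊙ 0.36 = max(0, 0.28) = 0.28 ≤ 0.28.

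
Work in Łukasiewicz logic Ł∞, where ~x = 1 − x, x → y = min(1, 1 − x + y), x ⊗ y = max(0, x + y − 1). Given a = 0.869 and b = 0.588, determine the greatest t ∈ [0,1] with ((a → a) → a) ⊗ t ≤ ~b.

0.543

a → a = min(1, 1 − 0.869 + 0.869) = min(1, 1.000) = 1.000
(a → a) → a = min(1, 1 − 1.000 + 0.869) = min(1, 0.869) = 0.869
So the left factor is (a → a) → a = 0.869.
~b = 1 − 0.588 = 0.412
So the right-hand bound is ~b = 0.412.
The residuum of the Łukasiewicz t-norm gives the supremum: min(1, 1 − 0.869 + 0.412).
1 − 0.869 + 0.412 = 0.543, so t = min(1, 0.543) = 0.543.
Check: 0.869 ⊗ 0.543 = max(0, 0.412) = 0.412 ≤ 0.412.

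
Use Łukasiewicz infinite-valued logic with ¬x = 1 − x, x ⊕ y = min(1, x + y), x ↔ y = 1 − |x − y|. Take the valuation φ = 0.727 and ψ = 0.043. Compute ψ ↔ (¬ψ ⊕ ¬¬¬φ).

¬ψ = 1 − 0.043 = 0.957
¬φ = 1 − 0.727 = 0.273
¬¬φ = 1 − 0.273 = 0.727
¬¬¬φ = 1 − 0.727 = 0.273
¬ψ ⊕ ¬¬¬φ = min(1, 0.957 + 0.273) = min(1, 1.230) = 1.000
ψ ↔ (¬ψ ⊕ ¬¬¬φ) = 1 − |0.043 − 1.000| = 1 − 0.957 = 0.043

0.043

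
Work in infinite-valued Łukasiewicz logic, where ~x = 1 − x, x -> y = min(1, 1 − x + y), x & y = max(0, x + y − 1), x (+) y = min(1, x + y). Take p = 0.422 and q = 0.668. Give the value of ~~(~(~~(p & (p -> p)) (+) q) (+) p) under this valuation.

p -> p = min(1, 1 − 0.422 + 0.422) = min(1, 1.000) = 1.000
p & (p -> p) = max(0, 0.422 + 1.000 − 1) = max(0, 0.422) = 0.422
~(p & (p -> p)) = 1 − 0.422 = 0.578
~~(p & (p -> p)) = 1 − 0.578 = 0.422
~~(p & (p -> p)) (+) q = min(1, 0.422 + 0.668) = min(1, 1.090) = 1.000
~(~~(p & (p -> p)) (+) q) = 1 − 1.000 = 0.000
~(~~(p & (p -> p)) (+) q) (+) p = min(1, 0.000 + 0.422) = min(1, 0.422) = 0.422
~(~(~~(p & (p -> p)) (+) q) (+) p) = 1 − 0.422 = 0.578
~~(~(~~(p & (p -> p)) (+) q) (+) p) = 1 − 0.578 = 0.422

0.422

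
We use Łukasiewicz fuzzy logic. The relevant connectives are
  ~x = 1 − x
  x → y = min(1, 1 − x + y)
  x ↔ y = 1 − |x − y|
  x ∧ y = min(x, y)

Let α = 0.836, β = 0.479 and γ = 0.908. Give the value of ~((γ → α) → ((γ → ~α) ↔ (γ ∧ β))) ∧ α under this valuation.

0.151

γ → α = min(1, 1 − 0.908 + 0.836) = min(1, 0.928) = 0.928
~α = 1 − 0.836 = 0.164
γ → ~α = min(1, 1 − 0.908 + 0.164) = min(1, 0.256) = 0.256
γ ∧ β = min(0.908, 0.479) = 0.479
(γ → ~α) ↔ (γ ∧ β) = 1 − |0.256 − 0.479| = 1 − 0.223 = 0.777
(γ → α) → ((γ → ~α) ↔ (γ ∧ β)) = min(1, 1 − 0.928 + 0.777) = min(1, 0.849) = 0.849
~((γ → α) → ((γ → ~α) ↔ (γ ∧ β))) = 1 − 0.849 = 0.151
~((γ → α) → ((γ → ~α) ↔ (γ ∧ β))) ∧ α = min(0.151, 0.836) = 0.151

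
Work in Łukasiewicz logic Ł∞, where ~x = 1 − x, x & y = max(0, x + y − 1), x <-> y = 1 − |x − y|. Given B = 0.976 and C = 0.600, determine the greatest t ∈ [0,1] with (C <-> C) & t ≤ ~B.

0.024

C <-> C = 1 − |0.600 − 0.600| = 1 − 0.000 = 1.000
So the left factor is C <-> C = 1.000.
~B = 1 − 0.976 = 0.024
So the right-hand bound is ~B = 0.024.
The residuum of the Łukasiewicz t-norm gives the supremum: min(1, 1 − 1.000 + 0.024).
1 − 1.000 + 0.024 = 0.024, so t = min(1, 0.024) = 0.024.
Check: 1.000 & 0.024 = max(0, 0.024) = 0.024 ≤ 0.024.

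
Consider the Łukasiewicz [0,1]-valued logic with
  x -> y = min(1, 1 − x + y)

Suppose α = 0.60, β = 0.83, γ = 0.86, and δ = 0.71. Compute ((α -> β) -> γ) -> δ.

α -> β = min(1, 1 − 0.60 + 0.83) = min(1, 1.23) = 1.00
(α -> β) -> γ = min(1, 1 − 1.00 + 0.86) = min(1, 0.86) = 0.86
((α -> β) -> γ) -> δ = min(1, 1 − 0.86 + 0.71) = min(1, 0.85) = 0.85

0.85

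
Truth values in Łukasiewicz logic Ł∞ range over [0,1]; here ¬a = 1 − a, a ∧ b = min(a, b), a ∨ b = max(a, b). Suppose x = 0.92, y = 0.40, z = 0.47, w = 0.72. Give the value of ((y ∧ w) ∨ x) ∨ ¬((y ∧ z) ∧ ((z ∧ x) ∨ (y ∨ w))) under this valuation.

y ∧ w = min(0.40, 0.72) = 0.40
(y ∧ w) ∨ x = max(0.40, 0.92) = 0.92
y ∧ z = min(0.40, 0.47) = 0.40
z ∧ x = min(0.47, 0.92) = 0.47
y ∨ w = max(0.40, 0.72) = 0.72
(z ∧ x) ∨ (y ∨ w) = max(0.47, 0.72) = 0.72
(y ∧ z) ∧ ((z ∧ x) ∨ (y ∨ w)) = min(0.40, 0.72) = 0.40
¬((y ∧ z) ∧ ((z ∧ x) ∨ (y ∨ w))) = 1 − 0.40 = 0.60
((y ∧ w) ∨ x) ∨ ¬((y ∧ z) ∧ ((z ∧ x) ∨ (y ∨ w))) = max(0.92, 0.60) = 0.92

0.92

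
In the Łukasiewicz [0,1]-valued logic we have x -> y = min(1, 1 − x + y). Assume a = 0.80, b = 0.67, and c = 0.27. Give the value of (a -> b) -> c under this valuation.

a -> b = min(1, 1 − 0.80 + 0.67) = min(1, 0.87) = 0.87
(a -> b) -> c = min(1, 1 − 0.87 + 0.27) = min(1, 0.40) = 0.40

0.40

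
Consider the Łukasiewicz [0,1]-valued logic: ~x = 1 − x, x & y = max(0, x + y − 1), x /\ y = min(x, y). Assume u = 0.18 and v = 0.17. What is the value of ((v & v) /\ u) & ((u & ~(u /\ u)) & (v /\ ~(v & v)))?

0.00

v & v = max(0, 0.17 + 0.17 − 1) = max(0, -0.66) = 0.00
(v & v) /\ u = min(0.00, 0.18) = 0.00
u /\ u = min(0.18, 0.18) = 0.18
~(u /\ u) = 1 − 0.18 = 0.82
u & ~(u /\ u) = max(0, 0.18 + 0.82 − 1) = max(0, 0.00) = 0.00
~(v & v) = 1 − 0.00 = 1.00
v /\ ~(v & v) = min(0.17, 1.00) = 0.17
(u & ~(u /\ u)) & (v /\ ~(v & v)) = max(0, 0.00 + 0.17 − 1) = max(0, -0.83) = 0.00
((v & v) /\ u) & ((u & ~(u /\ u)) & (v /\ ~(v & v))) = max(0, 0.00 + 0.00 − 1) = max(0, -1.00) = 0.00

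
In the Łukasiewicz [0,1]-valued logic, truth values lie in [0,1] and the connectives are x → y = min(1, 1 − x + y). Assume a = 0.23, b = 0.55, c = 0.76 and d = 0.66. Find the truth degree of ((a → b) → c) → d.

0.90

a → b = min(1, 1 − 0.23 + 0.55) = min(1, 1.32) = 1.00
(a → b) → c = min(1, 1 − 1.00 + 0.76) = min(1, 0.76) = 0.76
((a → b) → c) → d = min(1, 1 − 0.76 + 0.66) = min(1, 0.90) = 0.90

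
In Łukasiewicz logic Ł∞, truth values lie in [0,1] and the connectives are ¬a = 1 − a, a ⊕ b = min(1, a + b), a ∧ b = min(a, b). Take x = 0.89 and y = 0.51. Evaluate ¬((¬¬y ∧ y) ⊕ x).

0.00

¬y = 1 − 0.51 = 0.49
¬¬y = 1 − 0.49 = 0.51
¬¬y ∧ y = min(0.51, 0.51) = 0.51
(¬¬y ∧ y) ⊕ x = min(1, 0.51 + 0.89) = min(1, 1.40) = 1.00
¬((¬¬y ∧ y) ⊕ x) = 1 − 1.00 = 0.00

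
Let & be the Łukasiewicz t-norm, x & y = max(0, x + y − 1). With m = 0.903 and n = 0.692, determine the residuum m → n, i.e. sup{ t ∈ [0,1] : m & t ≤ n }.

The residuum of the Łukasiewicz t-norm gives the supremum: min(1, 1 − 0.903 + 0.692).
1 − 0.903 + 0.692 = 0.789, so t = min(1, 0.789) = 0.789.
Check: 0.903 & 0.789 = max(0, 0.692) = 0.692 ≤ 0.692.

0.789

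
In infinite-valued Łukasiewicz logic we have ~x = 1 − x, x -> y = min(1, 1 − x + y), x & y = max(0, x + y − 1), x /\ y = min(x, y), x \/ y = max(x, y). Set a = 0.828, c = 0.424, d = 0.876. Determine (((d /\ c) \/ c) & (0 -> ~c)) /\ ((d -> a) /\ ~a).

d /\ c = min(0.876, 0.424) = 0.424
(d /\ c) \/ c = max(0.424, 0.424) = 0.424
~c = 1 − 0.424 = 0.576
0 -> ~c = min(1, 1 − 0.000 + 0.576) = min(1, 1.576) = 1.000
((d /\ c) \/ c) & (0 -> ~c) = max(0, 0.424 + 1.000 − 1) = max(0, 0.424) = 0.424
d -> a = min(1, 1 − 0.876 + 0.828) = min(1, 0.952) = 0.952
~a = 1 − 0.828 = 0.172
(d -> a) /\ ~a = min(0.952, 0.172) = 0.172
(((d /\ c) \/ c) & (0 -> ~c)) /\ ((d -> a) /\ ~a) = min(0.424, 0.172) = 0.172

0.172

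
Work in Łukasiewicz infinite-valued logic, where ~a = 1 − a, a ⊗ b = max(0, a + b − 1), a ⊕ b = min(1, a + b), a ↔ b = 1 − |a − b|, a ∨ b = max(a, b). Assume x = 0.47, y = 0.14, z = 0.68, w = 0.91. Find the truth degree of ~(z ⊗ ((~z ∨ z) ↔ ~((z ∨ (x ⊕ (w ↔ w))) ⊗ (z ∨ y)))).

0.68

~z = 1 − 0.68 = 0.32
~z ∨ z = max(0.32, 0.68) = 0.68
w ↔ w = 1 − |0.91 − 0.91| = 1 − 0.00 = 1.00
x ⊕ (w ↔ w) = min(1, 0.47 + 1.00) = min(1, 1.47) = 1.00
z ∨ (x ⊕ (w ↔ w)) = max(0.68, 1.00) = 1.00
z ∨ y = max(0.68, 0.14) = 0.68
(z ∨ (x ⊕ (w ↔ w))) ⊗ (z ∨ y) = max(0, 1.00 + 0.68 − 1) = max(0, 0.68) = 0.68
~((z ∨ (x ⊕ (w ↔ w))) ⊗ (z ∨ y)) = 1 − 0.68 = 0.32
(~z ∨ z) ↔ ~((z ∨ (x ⊕ (w ↔ w))) ⊗ (z ∨ y)) = 1 − |0.68 − 0.32| = 1 − 0.36 = 0.64
z ⊗ ((~z ∨ z) ↔ ~((z ∨ (x ⊕ (w ↔ w))) ⊗ (z ∨ y))) = max(0, 0.68 + 0.64 − 1) = max(0, 0.32) = 0.32
~(z ⊗ ((~z ∨ z) ↔ ~((z ∨ (x ⊕ (w ↔ w))) ⊗ (z ∨ y)))) = 1 − 0.32 = 0.68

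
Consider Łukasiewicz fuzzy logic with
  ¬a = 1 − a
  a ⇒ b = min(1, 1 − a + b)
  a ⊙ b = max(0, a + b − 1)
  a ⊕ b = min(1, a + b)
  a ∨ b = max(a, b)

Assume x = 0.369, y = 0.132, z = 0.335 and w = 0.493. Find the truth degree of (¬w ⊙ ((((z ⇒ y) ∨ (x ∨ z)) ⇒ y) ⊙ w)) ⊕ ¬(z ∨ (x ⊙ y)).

0.665

¬w = 1 − 0.493 = 0.507
z ⇒ y = min(1, 1 − 0.335 + 0.132) = min(1, 0.797) = 0.797
x ∨ z = max(0.369, 0.335) = 0.369
(z ⇒ y) ∨ (x ∨ z) = max(0.797, 0.369) = 0.797
((z ⇒ y) ∨ (x ∨ z)) ⇒ y = min(1, 1 − 0.797 + 0.132) = min(1, 0.335) = 0.335
(((z ⇒ y) ∨ (x ∨ z)) ⇒ y) ⊙ w = max(0, 0.335 + 0.493 − 1) = max(0, -0.172) = 0.000
¬w ⊙ ((((z ⇒ y) ∨ (x ∨ z)) ⇒ y) ⊙ w) = max(0, 0.507 + 0.000 − 1) = max(0, -0.493) = 0.000
x ⊙ y = max(0, 0.369 + 0.132 − 1) = max(0, -0.499) = 0.000
z ∨ (x ⊙ y) = max(0.335, 0.000) = 0.335
¬(z ∨ (x ⊙ y)) = 1 − 0.335 = 0.665
(¬w ⊙ ((((z ⇒ y) ∨ (x ∨ z)) ⇒ y) ⊙ w)) ⊕ ¬(z ∨ (x ⊙ y)) = min(1, 0.000 + 0.665) = min(1, 0.665) = 0.665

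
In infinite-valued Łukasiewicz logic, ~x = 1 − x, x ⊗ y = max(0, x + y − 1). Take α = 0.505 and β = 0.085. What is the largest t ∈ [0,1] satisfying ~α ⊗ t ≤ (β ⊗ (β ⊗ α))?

~α = 1 − 0.505 = 0.495
So the left factor is ~α = 0.495.
β ⊗ α = max(0, 0.085 + 0.505 − 1) = max(0, -0.410) = 0.000
β ⊗ (β ⊗ α) = max(0, 0.085 + 0.000 − 1) = max(0, -0.915) = 0.000
So the right-hand bound is β ⊗ (β ⊗ α) = 0.000.
The residuum of the Łukasiewicz t-norm gives the supremum: min(1, 1 − 0.495 + 0.000).
1 − 0.495 + 0.000 = 0.505, so t = min(1, 0.505) = 0.505.
Check: 0.495 ⊗ 0.505 = max(0, 0.000) = 0.000 ≤ 0.000.

0.505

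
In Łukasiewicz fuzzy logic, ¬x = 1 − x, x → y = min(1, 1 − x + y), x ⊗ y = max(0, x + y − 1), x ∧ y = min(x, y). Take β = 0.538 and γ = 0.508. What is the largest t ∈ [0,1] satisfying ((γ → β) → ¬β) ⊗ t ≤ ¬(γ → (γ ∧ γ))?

0.538

γ → β = min(1, 1 − 0.508 + 0.538) = min(1, 1.030) = 1.000
¬β = 1 − 0.538 = 0.462
(γ → β) → ¬β = min(1, 1 − 1.000 + 0.462) = min(1, 0.462) = 0.462
So the left factor is (γ → β) → ¬β = 0.462.
γ ∧ γ = min(0.508, 0.508) = 0.508
γ → (γ ∧ γ) = min(1, 1 − 0.508 + 0.508) = min(1, 1.000) = 1.000
¬(γ → (γ ∧ γ)) = 1 − 1.000 = 0.000
So the right-hand bound is ¬(γ → (γ ∧ γ)) = 0.000.
The residuum of the Łukasiewicz t-norm gives the supremum: min(1, 1 − 0.462 + 0.000).
1 − 0.462 + 0.000 = 0.538, so t = min(1, 0.538) = 0.538.
Check: 0.462 ⊗ 0.538 = max(0, 0.000) = 0.000 ≤ 0.000.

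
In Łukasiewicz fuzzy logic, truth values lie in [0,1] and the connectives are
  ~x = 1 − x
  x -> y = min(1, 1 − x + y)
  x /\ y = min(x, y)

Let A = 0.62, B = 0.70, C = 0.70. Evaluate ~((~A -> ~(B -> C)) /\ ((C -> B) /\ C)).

~A = 1 − 0.62 = 0.38
B -> C = min(1, 1 − 0.70 + 0.70) = min(1, 1.00) = 1.00
~(B -> C) = 1 − 1.00 = 0.00
~A -> ~(B -> C) = min(1, 1 − 0.38 + 0.00) = min(1, 0.62) = 0.62
C -> B = min(1, 1 − 0.70 + 0.70) = min(1, 1.00) = 1.00
(C -> B) /\ C = min(1.00, 0.70) = 0.70
(~A -> ~(B -> C)) /\ ((C -> B) /\ C) = min(0.62, 0.70) = 0.62
~((~A -> ~(B -> C)) /\ ((C -> B) /\ C)) = 1 − 0.62 = 0.38

0.38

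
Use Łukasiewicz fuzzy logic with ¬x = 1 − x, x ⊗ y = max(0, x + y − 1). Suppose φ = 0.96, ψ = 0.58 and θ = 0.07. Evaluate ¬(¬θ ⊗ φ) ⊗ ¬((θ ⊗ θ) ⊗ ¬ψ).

¬θ = 1 − 0.07 = 0.93
¬θ ⊗ φ = max(0, 0.93 + 0.96 − 1) = max(0, 0.89) = 0.89
¬(¬θ ⊗ φ) = 1 − 0.89 = 0.11
θ ⊗ θ = max(0, 0.07 + 0.07 − 1) = max(0, -0.86) = 0.00
¬ψ = 1 − 0.58 = 0.42
(θ ⊗ θ) ⊗ ¬ψ = max(0, 0.00 + 0.42 − 1) = max(0, -0.58) = 0.00
¬((θ ⊗ θ) ⊗ ¬ψ) = 1 − 0.00 = 1.00
¬(¬θ ⊗ φ) ⊗ ¬((θ ⊗ θ) ⊗ ¬ψ) = max(0, 0.11 + 1.00 − 1) = max(0, 0.11) = 0.11

0.11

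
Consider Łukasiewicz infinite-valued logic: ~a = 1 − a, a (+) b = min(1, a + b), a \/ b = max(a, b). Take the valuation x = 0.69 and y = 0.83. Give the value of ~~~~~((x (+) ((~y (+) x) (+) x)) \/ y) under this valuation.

~y = 1 − 0.83 = 0.17
~y (+) x = min(1, 0.17 + 0.69) = min(1, 0.86) = 0.86
(~y (+) x) (+) x = min(1, 0.86 + 0.69) = min(1, 1.55) = 1.00
x (+) ((~y (+) x) (+) x) = min(1, 0.69 + 1.00) = min(1, 1.69) = 1.00
(x (+) ((~y (+) x) (+) x)) \/ y = max(1.00, 0.83) = 1.00
~((x (+) ((~y (+) x) (+) x)) \/ y) = 1 − 1.00 = 0.00
~~((x (+) ((~y (+) x) (+) x)) \/ y) = 1 − 0.00 = 1.00
~~~((x (+) ((~y (+) x) (+) x)) \/ y) = 1 − 1.00 = 0.00
~~~~((x (+) ((~y (+) x) (+) x)) \/ y) = 1 − 0.00 = 1.00
~~~~~((x (+) ((~y (+) x) (+) x)) \/ y) = 1 − 1.00 = 0.00

0.00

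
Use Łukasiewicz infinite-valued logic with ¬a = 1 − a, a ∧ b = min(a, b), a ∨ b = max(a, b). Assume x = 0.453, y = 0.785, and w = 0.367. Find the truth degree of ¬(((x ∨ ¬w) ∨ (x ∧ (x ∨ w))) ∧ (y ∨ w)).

¬w = 1 − 0.367 = 0.633
x ∨ ¬w = max(0.453, 0.633) = 0.633
x ∨ w = max(0.453, 0.367) = 0.453
x ∧ (x ∨ w) = min(0.453, 0.453) = 0.453
(x ∨ ¬w) ∨ (x ∧ (x ∨ w)) = max(0.633, 0.453) = 0.633
y ∨ w = max(0.785, 0.367) = 0.785
((x ∨ ¬w) ∨ (x ∧ (x ∨ w))) ∧ (y ∨ w) = min(0.633, 0.785) = 0.633
¬(((x ∨ ¬w) ∨ (x ∧ (x ∨ w))) ∧ (y ∨ w)) = 1 − 0.633 = 0.367

0.367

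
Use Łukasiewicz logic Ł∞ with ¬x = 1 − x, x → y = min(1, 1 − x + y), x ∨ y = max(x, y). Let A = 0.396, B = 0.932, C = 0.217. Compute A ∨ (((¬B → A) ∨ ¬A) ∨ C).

¬B = 1 − 0.932 = 0.068
¬B → A = min(1, 1 − 0.068 + 0.396) = min(1, 1.328) = 1.000
¬A = 1 − 0.396 = 0.604
(¬B → A) ∨ ¬A = max(1.000, 0.604) = 1.000
((¬B → A) ∨ ¬A) ∨ C = max(1.000, 0.217) = 1.000
A ∨ (((¬B → A) ∨ ¬A) ∨ C) = max(0.396, 1.000) = 1.000

1.000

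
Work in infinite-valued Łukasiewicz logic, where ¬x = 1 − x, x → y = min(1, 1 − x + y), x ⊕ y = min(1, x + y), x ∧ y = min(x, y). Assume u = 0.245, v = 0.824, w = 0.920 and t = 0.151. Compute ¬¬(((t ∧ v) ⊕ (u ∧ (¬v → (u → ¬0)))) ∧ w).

t ∧ v = min(0.151, 0.824) = 0.151
¬v = 1 − 0.824 = 0.176
¬0 = 1 − 0.000 = 1.000
u → ¬0 = min(1, 1 − 0.245 + 1.000) = min(1, 1.755) = 1.000
¬v → (u → ¬0) = min(1, 1 − 0.176 + 1.000) = min(1, 1.824) = 1.000
u ∧ (¬v → (u → ¬0)) = min(0.245, 1.000) = 0.245
(t ∧ v) ⊕ (u ∧ (¬v → (u → ¬0))) = min(1, 0.151 + 0.245) = min(1, 0.396) = 0.396
((t ∧ v) ⊕ (u ∧ (¬v → (u → ¬0)))) ∧ w = min(0.396, 0.920) = 0.396
¬(((t ∧ v) ⊕ (u ∧ (¬v → (u → ¬0)))) ∧ w) = 1 − 0.396 = 0.604
¬¬(((t ∧ v) ⊕ (u ∧ (¬v → (u → ¬0)))) ∧ w) = 1 − 0.604 = 0.396

0.396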